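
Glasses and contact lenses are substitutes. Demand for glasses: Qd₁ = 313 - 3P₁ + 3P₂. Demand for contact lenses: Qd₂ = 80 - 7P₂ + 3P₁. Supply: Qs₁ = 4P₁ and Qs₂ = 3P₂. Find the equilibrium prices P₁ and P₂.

Market 1: 313 - 3P₁ + 3P₂ = 4P₁ → 7P₁ - 3P₂ = 313.
Market 2: 10P₂ - 3P₁ = 80.
Eliminating P₂: 10×(1) + 3×(2) gives 61P₁ = 3370, so P₁ = 3370/61.
Back-substitute into (2): P₂ = (80 + 3×3370/61) / 10 = 1499/61.

P₁ = 3370/61, P₂ = 1499/61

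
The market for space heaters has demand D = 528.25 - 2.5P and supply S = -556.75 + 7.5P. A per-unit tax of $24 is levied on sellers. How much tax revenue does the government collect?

Tax revenue = 5088

Pre-tax equilibrium: P* = 108.5, Q* = 257.
Tax on sellers shifts supply to S = -556.75 + 7.5(P − 24) = -736.75 + 7.5P.
528.25 - 2.5P = -736.75 + 7.5P gives buyer price Pb = 126.5; sellers receive Ps = 126.5 − 24 = 102.5.
New quantity: Q = 528.25 − 2.5(126.5) = 212.
Revenue = 24 × 212 = 5088.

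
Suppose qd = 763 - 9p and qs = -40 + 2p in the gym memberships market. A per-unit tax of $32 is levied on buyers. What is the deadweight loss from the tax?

Deadweight loss = 9216/11

Pre-tax equilibrium: p* = 73, q* = 106.
Tax on buyers shifts demand to qd = 763 − 9(p + 32) = 475 - 9p.
475 - 9p = -40 + 2p gives seller price ps = 515/11; buyers pay pb = 515/11 + 32 = 867/11.
New quantity: q = 763 − 9(867/11) = 590/11.
DWL = ½ × 32 × (106 − 590/11) = 9216/11.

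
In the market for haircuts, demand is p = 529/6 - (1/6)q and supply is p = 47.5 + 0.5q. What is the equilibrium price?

p* = 78

Set the two price expressions equal: 529/6 - (1/6)q = 47.5 + 0.5q.
122/3 = (2/3)q, so q* = 61.
p* = 529/6 − (1/6)(61) = 78.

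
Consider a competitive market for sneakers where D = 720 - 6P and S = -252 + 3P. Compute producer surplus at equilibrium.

Producer surplus = 864

Equilibrium: 720 - 6P = -252 + 3P gives P* = 108, Q* = 72.
Supply starts at P = 84 (where S = 0).
PS = ½(108 − 84)(72) = 864.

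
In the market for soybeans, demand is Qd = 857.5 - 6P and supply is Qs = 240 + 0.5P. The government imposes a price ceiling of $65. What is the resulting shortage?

Shortage = 195

Equilibrium price would be P* = 95, so the ceiling at 65 binds.
At P = 65: Qd = 857.5 − 6(65) = 467.5, Qs = 240 + 0.5(65) = 272.5.
Shortage = 467.5 − 272.5 = 195.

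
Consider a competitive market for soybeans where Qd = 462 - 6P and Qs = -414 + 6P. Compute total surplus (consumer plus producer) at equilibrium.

Equilibrium: 462 - 6P = -414 + 6P gives P* = 73, Q* = 24.
Demand choke price: P = 77; supply starts at P = 69.
CS = ½(77 − 73)(24) = 48; PS = ½(73 − 69)(24) = 48.

Total surplus = 96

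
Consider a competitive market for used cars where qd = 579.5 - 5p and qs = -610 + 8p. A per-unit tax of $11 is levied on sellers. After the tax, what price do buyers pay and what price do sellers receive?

Pre-tax equilibrium: p* = 91.5, q* = 122.
Tax on sellers shifts supply to qs = -610 + 8(p − 11) = -698 + 8p.
579.5 - 5p = -698 + 8p gives buyer price pb = 2555/26; sellers receive ps = 2555/26 − 11 = 2269/26.
New quantity: q = 579.5 − 5(2555/26) = 1146/13.

Buyers pay 2555/26, sellers receive 2269/26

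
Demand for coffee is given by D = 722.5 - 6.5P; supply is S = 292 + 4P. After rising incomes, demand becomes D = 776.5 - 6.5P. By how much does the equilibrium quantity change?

Original equilibrium: P* = 41, Q* = 456.
New equilibrium: 776.5 - 6.5P = 292 + 4P, so 484.5 = 10.5P and P' = 323/7; Q' = 776.5 − 6.5(323/7) = 3336/7.
Change in quantity: 3336/7 − 456 = 144/7.

ΔQ = 144/7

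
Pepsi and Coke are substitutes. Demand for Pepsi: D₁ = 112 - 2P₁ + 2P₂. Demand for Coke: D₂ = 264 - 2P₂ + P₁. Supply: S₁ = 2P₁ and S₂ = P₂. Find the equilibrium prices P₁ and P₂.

P₁ = 86.4, P₂ = 116.8

Market 1: 112 - 2P₁ + 2P₂ = 2P₁ → 4P₁ - 2P₂ = 112.
Market 2: 3P₂ - P₁ = 264.
Eliminating P₂: 3×(1) + 2×(2) gives 10P₁ = 864, so P₁ = 86.4.
Back-substitute into (2): P₂ = (264 + 1×86.4) / 3 = 116.8.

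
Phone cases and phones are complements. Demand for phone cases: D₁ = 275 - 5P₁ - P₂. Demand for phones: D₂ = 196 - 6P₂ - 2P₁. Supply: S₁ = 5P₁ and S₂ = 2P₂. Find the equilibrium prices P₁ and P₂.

P₁ = 334/13, P₂ = 235/13

Market 1: 275 - 5P₁ - P₂ = 5P₁ → 10P₁ + P₂ = 275.
Market 2: 8P₂ + 2P₁ = 196.
Eliminating P₂: 8×(1) − 1×(2) gives 78P₁ = 2004, so P₁ = 334/13.
Back-substitute into (2): P₂ = (196 − 2×334/13) / 8 = 235/13.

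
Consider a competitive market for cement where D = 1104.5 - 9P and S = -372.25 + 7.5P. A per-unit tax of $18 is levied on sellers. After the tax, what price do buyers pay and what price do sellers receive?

Pre-tax equilibrium: P* = 89.5, Q* = 299.
Tax on sellers shifts supply to S = -372.25 + 7.5(P − 18) = -507.25 + 7.5P.
1104.5 - 9P = -507.25 + 7.5P gives buyer price Pb = 2149/22; sellers receive Ps = 2149/22 − 18 = 1753/22.
New quantity: Q = 1104.5 − 9(2149/22) = 2479/11.

Buyers pay 2149/22, sellers receive 1753/22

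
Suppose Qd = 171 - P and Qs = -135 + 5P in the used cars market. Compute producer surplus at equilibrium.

Producer surplus = 1440

Equilibrium: 171 - P = -135 + 5P gives P* = 51, Q* = 120.
Supply starts at P = 27 (where Qs = 0).
PS = ½(51 − 27)(120) = 1440.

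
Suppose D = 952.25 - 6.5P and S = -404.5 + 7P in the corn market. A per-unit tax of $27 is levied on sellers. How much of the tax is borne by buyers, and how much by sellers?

Buyers bear $14, sellers bear $13

Pre-tax equilibrium: P* = 100.5, Q* = 299.
Tax on sellers shifts supply to S = -404.5 + 7(P − 27) = -593.5 + 7P.
952.25 - 6.5P = -593.5 + 7P gives buyer price Pb = 114.5; sellers receive Ps = 114.5 − 27 = 87.5.
New quantity: Q = 952.25 − 6.5(114.5) = 208.
Buyer burden = 114.5 − 100.5 = 14; seller burden = 100.5 − 87.5 = 13.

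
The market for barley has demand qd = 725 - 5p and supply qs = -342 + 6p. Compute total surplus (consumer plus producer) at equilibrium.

Equilibrium: 725 - 5p = -342 + 6p gives p* = 97, q* = 240.
Demand choke price: p = 145; supply starts at p = 57.
CS = ½(145 − 97)(240) = 5760; PS = ½(97 − 57)(240) = 4800.

Total surplus = 10560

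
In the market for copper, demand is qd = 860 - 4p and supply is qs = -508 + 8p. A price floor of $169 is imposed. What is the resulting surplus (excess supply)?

Equilibrium price would be p* = 114, so the floor at 169 binds.
At p = 169: qd = 184, qs = 844.
Surplus = 844 − 184 = 660.

Surplus = 660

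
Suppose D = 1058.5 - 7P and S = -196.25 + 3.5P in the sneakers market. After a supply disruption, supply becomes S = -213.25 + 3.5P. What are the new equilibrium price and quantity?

P' = 5087/42, Q' = 632/3

Original equilibrium: P* = 119.5, Q* = 222.
New equilibrium: 1058.5 - 7P = -213.25 + 3.5P, so 1271.75 = 10.5P and P' = 5087/42; Q' = 1058.5 − 7(5087/42) = 632/3.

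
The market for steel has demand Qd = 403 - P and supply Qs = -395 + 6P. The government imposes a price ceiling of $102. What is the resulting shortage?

Equilibrium price would be P* = 114, so the ceiling at 102 binds.
At P = 102: Qd = 403 − 1(102) = 301, Qs = -395 + 6(102) = 217.
Shortage = 301 − 217 = 84.

Shortage = 84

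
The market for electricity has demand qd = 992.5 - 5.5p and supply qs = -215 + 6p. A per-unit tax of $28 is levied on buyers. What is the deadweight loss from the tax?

Deadweight loss = 25872/23

Pre-tax equilibrium: p* = 105, q* = 415.
Tax on buyers shifts demand to qd = 992.5 − 5.5(p + 28) = 838.5 - 5.5p.
838.5 - 5.5p = -215 + 6p gives seller price ps = 2107/23; buyers pay pb = 2107/23 + 28 = 2751/23.
New quantity: q = 992.5 − 5.5(2751/23) = 7697/23.
DWL = ½ × 28 × (415 − 7697/23) = 25872/23.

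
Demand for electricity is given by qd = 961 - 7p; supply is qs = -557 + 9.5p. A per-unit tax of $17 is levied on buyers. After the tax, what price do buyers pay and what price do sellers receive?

Buyers pay 3359/33, sellers receive 2798/33

Pre-tax equilibrium: p* = 92, q* = 317.
Tax on buyers shifts demand to qd = 961 − 7(p + 17) = 842 - 7p.
842 - 7p = -557 + 9.5p gives seller price ps = 2798/33; buyers pay pb = 2798/33 + 17 = 3359/33.
New quantity: q = 961 − 7(3359/33) = 8200/33.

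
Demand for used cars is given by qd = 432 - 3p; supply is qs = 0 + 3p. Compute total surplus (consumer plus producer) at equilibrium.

Equilibrium: 432 - 3p = 0 + 3p gives p* = 72, q* = 216.
Demand choke price: p = 144; supply starts at p = 0.
CS = ½(144 − 72)(216) = 7776; PS = ½(72 − 0)(216) = 7776.

Total surplus = 15552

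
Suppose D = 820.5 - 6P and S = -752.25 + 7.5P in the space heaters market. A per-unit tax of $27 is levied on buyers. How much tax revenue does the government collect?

Pre-tax equilibrium: P* = 116.5, Q* = 121.5.
Tax on buyers shifts demand to D = 820.5 − 6(P + 27) = 658.5 - 6P.
658.5 - 6P = -752.25 + 7.5P gives seller price Ps = 104.5; buyers pay Pb = 104.5 + 27 = 131.5.
New quantity: Q = 820.5 − 6(131.5) = 31.5.
Revenue = 27 × 31.5 = 850.5.

Tax revenue = 850.5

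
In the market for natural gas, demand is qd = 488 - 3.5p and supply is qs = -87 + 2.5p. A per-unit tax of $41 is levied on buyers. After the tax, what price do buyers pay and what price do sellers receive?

Buyers pay 1355/12, sellers receive 863/12

Pre-tax equilibrium: p* = 575/6, q* = 1831/12.
Tax on buyers shifts demand to qd = 488 − 3.5(p + 41) = 344.5 - 3.5p.
344.5 - 3.5p = -87 + 2.5p gives seller price ps = 863/12; buyers pay pb = 863/12 + 41 = 1355/12.
New quantity: q = 488 − 3.5(1355/12) = 2227/24.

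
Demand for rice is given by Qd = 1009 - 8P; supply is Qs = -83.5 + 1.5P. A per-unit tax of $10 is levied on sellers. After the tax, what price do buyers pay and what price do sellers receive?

Pre-tax equilibrium: P* = 115, Q* = 89.
Tax on sellers shifts supply to Qs = -83.5 + 1.5(P − 10) = -98.5 + 1.5P.
1009 - 8P = -98.5 + 1.5P gives buyer price Pb = 2215/19; sellers receive Ps = 2215/19 − 10 = 2025/19.
New quantity: Q = 1009 − 8(2215/19) = 1451/19.

Buyers pay 2215/19, sellers receive 2025/19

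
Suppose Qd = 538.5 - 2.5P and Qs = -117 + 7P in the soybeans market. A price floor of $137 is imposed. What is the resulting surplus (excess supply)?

Equilibrium price would be P* = 69, so the floor at 137 binds.
At P = 137: Qd = 196, Qs = 842.
Surplus = 842 − 196 = 646.

Surplus = 646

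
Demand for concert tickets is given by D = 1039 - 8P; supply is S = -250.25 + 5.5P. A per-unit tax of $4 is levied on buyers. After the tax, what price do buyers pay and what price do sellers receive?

Buyers pay 5245/54, sellers receive 5029/54

Pre-tax equilibrium: P* = 95.5, Q* = 275.
Tax on buyers shifts demand to D = 1039 − 8(P + 4) = 1007 - 8P.
1007 - 8P = -250.25 + 5.5P gives seller price Ps = 5029/54; buyers pay Pb = 5029/54 + 4 = 5245/54.
New quantity: Q = 1039 − 8(5245/54) = 7073/27.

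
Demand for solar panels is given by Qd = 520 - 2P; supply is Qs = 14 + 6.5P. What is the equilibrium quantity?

Q* = 6816/17

Set Qd = Qs: 520 - 2P = 14 + 6.5P.
506 = 8.5P, so P* = 1012/17.
Q* = 520 − 2(1012/17) = 6816/17.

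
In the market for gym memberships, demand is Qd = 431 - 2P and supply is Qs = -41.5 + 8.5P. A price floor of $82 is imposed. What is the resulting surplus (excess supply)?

Equilibrium price would be P* = 45, so the floor at 82 binds.
At P = 82: Qd = 267, Qs = 655.5.
Surplus = 655.5 − 267 = 388.5.

Surplus = 388.5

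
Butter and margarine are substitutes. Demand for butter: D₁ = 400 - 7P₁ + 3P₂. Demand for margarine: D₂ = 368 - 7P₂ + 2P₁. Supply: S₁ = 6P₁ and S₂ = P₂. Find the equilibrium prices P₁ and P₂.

P₁ = 2152/49, P₂ = 2792/49

Market 1: 400 - 7P₁ + 3P₂ = 6P₁ → 13P₁ - 3P₂ = 400.
Market 2: 8P₂ - 2P₁ = 368.
Eliminating P₂: 8×(1) + 3×(2) gives 98P₁ = 4304, so P₁ = 2152/49.
Back-substitute into (2): P₂ = (368 + 2×2152/49) / 8 = 2792/49.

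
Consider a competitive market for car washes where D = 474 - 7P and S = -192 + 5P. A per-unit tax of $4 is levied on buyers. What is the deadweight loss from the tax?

Pre-tax equilibrium: P* = 55.5, Q* = 85.5.
Tax on buyers shifts demand to D = 474 − 7(P + 4) = 446 - 7P.
446 - 7P = -192 + 5P gives seller price Ps = 319/6; buyers pay Pb = 319/6 + 4 = 343/6.
New quantity: Q = 474 − 7(343/6) = 443/6.
DWL = ½ × 4 × (85.5 − 443/6) = 70/3.

Deadweight loss = 70/3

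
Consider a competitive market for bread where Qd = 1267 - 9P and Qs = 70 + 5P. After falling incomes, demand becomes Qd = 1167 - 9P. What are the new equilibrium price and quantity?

P' = 1097/14, Q' = 6465/14

Original equilibrium: P* = 85.5, Q* = 497.5.
New equilibrium: 1167 - 9P = 70 + 5P, so 1097 = 14P and P' = 1097/14; Q' = 1167 − 9(1097/14) = 6465/14.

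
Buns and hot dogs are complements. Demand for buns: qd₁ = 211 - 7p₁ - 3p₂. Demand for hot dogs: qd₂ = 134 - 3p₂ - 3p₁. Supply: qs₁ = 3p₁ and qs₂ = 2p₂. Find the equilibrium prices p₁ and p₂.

p₁ = 653/41, p₂ = 707/41

Market 1: 211 - 7p₁ - 3p₂ = 3p₁ → 10p₁ + 3p₂ = 211.
Market 2: 5p₂ + 3p₁ = 134.
Eliminating p₂: 5×(1) − 3×(2) gives 41p₁ = 653, so p₁ = 653/41.
Back-substitute into (2): p₂ = (134 − 3×653/41) / 5 = 707/41.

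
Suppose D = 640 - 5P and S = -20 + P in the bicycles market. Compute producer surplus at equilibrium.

Equilibrium: 640 - 5P = -20 + P gives P* = 110, Q* = 90.
Supply starts at P = 20 (where S = 0).
PS = ½(110 − 20)(90) = 4050.

Producer surplus = 4050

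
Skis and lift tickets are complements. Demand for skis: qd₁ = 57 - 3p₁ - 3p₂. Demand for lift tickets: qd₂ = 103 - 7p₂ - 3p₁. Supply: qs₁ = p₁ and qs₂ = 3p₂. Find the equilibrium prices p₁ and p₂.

Market 1: 57 - 3p₁ - 3p₂ = p₁ → 4p₁ + 3p₂ = 57.
Market 2: 10p₂ + 3p₁ = 103.
Eliminating p₂: 10×(1) − 3×(2) gives 31p₁ = 261, so p₁ = 261/31.
Back-substitute into (2): p₂ = (103 − 3×261/31) / 10 = 241/31.

p₁ = 261/31, p₂ = 241/31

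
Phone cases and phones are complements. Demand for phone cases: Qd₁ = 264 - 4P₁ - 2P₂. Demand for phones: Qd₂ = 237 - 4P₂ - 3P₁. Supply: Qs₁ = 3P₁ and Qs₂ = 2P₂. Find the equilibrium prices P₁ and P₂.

P₁ = 185/6, P₂ = 289/12

Market 1: 264 - 4P₁ - 2P₂ = 3P₁ → 7P₁ + 2P₂ = 264.
Market 2: 6P₂ + 3P₁ = 237.
Eliminating P₂: 6×(1) − 2×(2) gives 36P₁ = 1110, so P₁ = 185/6.
Back-substitute into (2): P₂ = (237 − 3×185/6) / 6 = 289/12.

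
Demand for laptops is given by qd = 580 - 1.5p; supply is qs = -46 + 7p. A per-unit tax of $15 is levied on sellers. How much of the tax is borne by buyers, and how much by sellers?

Pre-tax equilibrium: p* = 1252/17, q* = 7982/17.
Tax on sellers shifts supply to qs = -46 + 7(p − 15) = -151 + 7p.
580 - 1.5p = -151 + 7p gives buyer price pb = 86; sellers receive ps = 86 − 15 = 71.
New quantity: q = 580 − 1.5(86) = 451.
Buyer burden = 86 − 1252/17 = 210/17; seller burden = 1252/17 − 71 = 45/17.

Buyers bear 210/17, sellers bear 45/17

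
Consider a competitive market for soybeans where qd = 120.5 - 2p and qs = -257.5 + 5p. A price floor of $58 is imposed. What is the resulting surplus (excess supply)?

Equilibrium price would be p* = 54, so the floor at 58 binds.
At p = 58: qd = 4.5, qs = 32.5.
Surplus = 32.5 − 4.5 = 28.

Surplus = 28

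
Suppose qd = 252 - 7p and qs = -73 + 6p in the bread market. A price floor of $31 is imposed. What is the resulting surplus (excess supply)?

Equilibrium price would be p* = 25, so the floor at 31 binds.
At p = 31: qd = 35, qs = 113.
Surplus = 113 − 35 = 78.

Surplus = 78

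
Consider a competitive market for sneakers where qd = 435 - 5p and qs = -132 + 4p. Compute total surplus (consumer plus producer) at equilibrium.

Total surplus = 3240

Equilibrium: 435 - 5p = -132 + 4p gives p* = 63, q* = 120.
Demand choke price: p = 87; supply starts at p = 33.
CS = ½(87 − 63)(120) = 1440; PS = ½(63 − 33)(120) = 1800.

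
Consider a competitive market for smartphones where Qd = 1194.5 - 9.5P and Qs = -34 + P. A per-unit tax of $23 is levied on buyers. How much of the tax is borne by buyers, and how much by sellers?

Buyers bear 46/21, sellers bear 437/21

Pre-tax equilibrium: P* = 117, Q* = 83.
Tax on buyers shifts demand to Qd = 1194.5 − 9.5(P + 23) = 976 - 9.5P.
976 - 9.5P = -34 + P gives seller price Ps = 2020/21; buyers pay Pb = 2020/21 + 23 = 2503/21.
New quantity: Q = 1194.5 − 9.5(2503/21) = 1306/21.
Buyer burden = 2503/21 − 117 = 46/21; seller burden = 117 − 2020/21 = 437/21.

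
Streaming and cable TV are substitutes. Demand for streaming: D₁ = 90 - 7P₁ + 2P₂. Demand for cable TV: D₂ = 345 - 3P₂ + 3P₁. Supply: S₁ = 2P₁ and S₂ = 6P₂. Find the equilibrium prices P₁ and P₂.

Market 1: 90 - 7P₁ + 2P₂ = 2P₁ → 9P₁ - 2P₂ = 90.
Market 2: 9P₂ - 3P₁ = 345.
Eliminating P₂: 9×(1) + 2×(2) gives 75P₁ = 1500, so P₁ = 20.
Back-substitute into (2): P₂ = (345 + 3×20) / 9 = 45.

P₁ = 20, P₂ = 45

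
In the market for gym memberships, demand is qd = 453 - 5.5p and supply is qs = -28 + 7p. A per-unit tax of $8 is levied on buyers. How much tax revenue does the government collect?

Pre-tax equilibrium: p* = 38.48, q* = 241.36.
Tax on buyers shifts demand to qd = 453 − 5.5(p + 8) = 409 - 5.5p.
409 - 5.5p = -28 + 7p gives seller price ps = 34.96; buyers pay pb = 34.96 + 8 = 42.96.
New quantity: q = 453 − 5.5(42.96) = 216.72.
Revenue = 8 × 216.72 = 1733.76.

Tax revenue = 1733.76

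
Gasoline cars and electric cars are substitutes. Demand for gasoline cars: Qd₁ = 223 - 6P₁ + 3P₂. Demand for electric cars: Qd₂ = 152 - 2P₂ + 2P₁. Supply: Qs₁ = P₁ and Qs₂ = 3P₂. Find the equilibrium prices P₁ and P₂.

P₁ = 1571/29, P₂ = 1510/29

Market 1: 223 - 6P₁ + 3P₂ = P₁ → 7P₁ - 3P₂ = 223.
Market 2: 5P₂ - 2P₁ = 152.
Eliminating P₂: 5×(1) + 3×(2) gives 29P₁ = 1571, so P₁ = 1571/29.
Back-substitute into (2): P₂ = (152 + 2×1571/29) / 5 = 1510/29.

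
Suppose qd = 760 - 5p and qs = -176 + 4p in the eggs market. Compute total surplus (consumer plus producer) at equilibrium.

Total surplus = 12960

Equilibrium: 760 - 5p = -176 + 4p gives p* = 104, q* = 240.
Demand choke price: p = 152; supply starts at p = 44.
CS = ½(152 − 104)(240) = 5760; PS = ½(104 − 44)(240) = 7200.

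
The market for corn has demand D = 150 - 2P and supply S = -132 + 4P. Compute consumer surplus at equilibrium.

Consumer surplus = 784

Equilibrium: 150 - 2P = -132 + 4P gives P* = 47, Q* = 56.
Demand choke price (D = 0): P = 75.
CS = ½(75 − 47)(56) = 784.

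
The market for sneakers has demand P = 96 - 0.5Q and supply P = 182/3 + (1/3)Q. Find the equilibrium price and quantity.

Set the two price expressions equal: 96 - 0.5Q = 182/3 + (1/3)Q.
106/3 = (5/6)Q, so Q* = 42.4.
P* = 96 − (0.5)(42.4) = 74.8.

P* = 74.8, Q* = 42.4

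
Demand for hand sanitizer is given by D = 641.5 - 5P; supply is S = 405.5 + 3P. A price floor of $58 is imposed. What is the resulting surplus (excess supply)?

Equilibrium price would be P* = 29.5, so the floor at 58 binds.
At P = 58: D = 351.5, S = 579.5.
Surplus = 579.5 − 351.5 = 228.

Surplus = 228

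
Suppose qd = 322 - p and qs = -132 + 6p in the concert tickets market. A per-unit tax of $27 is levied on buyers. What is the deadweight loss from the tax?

Pre-tax equilibrium: p* = 454/7, q* = 1800/7.
Tax on buyers shifts demand to qd = 322 − 1(p + 27) = 295 - p.
295 - p = -132 + 6p gives seller price ps = 61; buyers pay pb = 61 + 27 = 88.
New quantity: q = 322 − 1(88) = 234.
DWL = ½ × 27 × (1800/7 − 234) = 2187/7.

Deadweight loss = 2187/7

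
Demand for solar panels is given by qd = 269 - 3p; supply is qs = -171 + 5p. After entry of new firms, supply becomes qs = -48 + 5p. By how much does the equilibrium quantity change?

Original equilibrium: p* = 55, q* = 104.
New equilibrium: 269 - 3p = -48 + 5p, so 317 = 8p and p' = 39.625; q' = 269 − 3(39.625) = 150.125.
Change in quantity: 150.125 − 104 = 46.125.

Δq = 46.125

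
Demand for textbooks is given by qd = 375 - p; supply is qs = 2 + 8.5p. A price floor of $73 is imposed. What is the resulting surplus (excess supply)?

Equilibrium price would be p* = 746/19, so the floor at 73 binds.
At p = 73: qd = 302, qs = 622.5.
Surplus = 622.5 − 302 = 320.5.

Surplus = 320.5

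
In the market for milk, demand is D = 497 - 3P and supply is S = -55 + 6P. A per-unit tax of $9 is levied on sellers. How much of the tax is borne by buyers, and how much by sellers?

Buyers bear $6, sellers bear $3

Pre-tax equilibrium: P* = 184/3, Q* = 313.
Tax on sellers shifts supply to S = -55 + 6(P − 9) = -109 + 6P.
497 - 3P = -109 + 6P gives buyer price Pb = 202/3; sellers receive Ps = 202/3 − 9 = 175/3.
New quantity: Q = 497 − 3(202/3) = 295.
Buyer burden = 202/3 − 184/3 = 6; seller burden = 184/3 − 175/3 = 3.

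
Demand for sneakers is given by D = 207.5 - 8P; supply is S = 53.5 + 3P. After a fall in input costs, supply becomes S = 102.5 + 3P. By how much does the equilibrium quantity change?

ΔQ = 392/11

Original equilibrium: P* = 14, Q* = 95.5.
New equilibrium: 207.5 - 8P = 102.5 + 3P, so 105 = 11P and P' = 105/11; Q' = 207.5 − 8(105/11) = 2885/22.
Change in quantity: 2885/22 − 95.5 = 392/11.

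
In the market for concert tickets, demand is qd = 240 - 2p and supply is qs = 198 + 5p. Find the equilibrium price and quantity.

p* = 6, q* = 228

Set qd = qs: 240 - 2p = 198 + 5p.
42 = 7p, so p* = 6.
q* = 240 − 2(6) = 228.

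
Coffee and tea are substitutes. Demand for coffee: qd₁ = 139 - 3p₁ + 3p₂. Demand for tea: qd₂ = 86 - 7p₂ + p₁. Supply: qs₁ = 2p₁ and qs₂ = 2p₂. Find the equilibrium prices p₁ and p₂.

Market 1: 139 - 3p₁ + 3p₂ = 2p₁ → 5p₁ - 3p₂ = 139.
Market 2: 9p₂ - p₁ = 86.
Eliminating p₂: 9×(1) + 3×(2) gives 42p₁ = 1509, so p₁ = 503/14.
Back-substitute into (2): p₂ = (86 + 1×503/14) / 9 = 569/42.

p₁ = 503/14, p₂ = 569/42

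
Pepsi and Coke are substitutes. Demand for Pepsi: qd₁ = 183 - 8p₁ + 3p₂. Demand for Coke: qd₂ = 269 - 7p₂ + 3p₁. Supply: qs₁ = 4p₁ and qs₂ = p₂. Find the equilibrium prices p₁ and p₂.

p₁ = 757/29, p₂ = 1259/29

Market 1: 183 - 8p₁ + 3p₂ = 4p₁ → 12p₁ - 3p₂ = 183.
Market 2: 8p₂ - 3p₁ = 269.
Eliminating p₂: 8×(1) + 3×(2) gives 87p₁ = 2271, so p₁ = 757/29.
Back-substitute into (2): p₂ = (269 + 3×757/29) / 8 = 1259/29.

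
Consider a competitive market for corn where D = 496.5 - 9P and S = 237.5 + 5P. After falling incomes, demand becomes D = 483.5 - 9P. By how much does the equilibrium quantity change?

ΔQ = -65/14

Original equilibrium: P* = 18.5, Q* = 330.
New equilibrium: 483.5 - 9P = 237.5 + 5P, so 246 = 14P and P' = 123/7; Q' = 483.5 − 9(123/7) = 4555/14.
Change in quantity: 4555/14 − 330 = -65/14.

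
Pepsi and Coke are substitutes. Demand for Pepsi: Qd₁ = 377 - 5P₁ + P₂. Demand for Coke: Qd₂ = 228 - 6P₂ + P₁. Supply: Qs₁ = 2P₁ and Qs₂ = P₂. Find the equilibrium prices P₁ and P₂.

Market 1: 377 - 5P₁ + P₂ = 2P₁ → 7P₁ - P₂ = 377.
Market 2: 7P₂ - P₁ = 228.
Eliminating P₂: 7×(1) + 1×(2) gives 48P₁ = 2867, so P₁ = 2867/48.
Back-substitute into (2): P₂ = (228 + 1×2867/48) / 7 = 1973/48.

P₁ = 2867/48, P₂ = 1973/48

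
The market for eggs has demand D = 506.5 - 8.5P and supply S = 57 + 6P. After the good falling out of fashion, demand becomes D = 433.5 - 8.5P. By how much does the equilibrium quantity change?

ΔQ = -876/29

Original equilibrium: P* = 31, Q* = 243.
New equilibrium: 433.5 - 8.5P = 57 + 6P, so 376.5 = 14.5P and P' = 753/29; Q' = 433.5 − 8.5(753/29) = 6171/29.
Change in quantity: 6171/29 − 243 = -876/29.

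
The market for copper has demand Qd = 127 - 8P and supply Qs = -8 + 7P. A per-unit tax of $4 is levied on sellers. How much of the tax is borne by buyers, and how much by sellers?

Pre-tax equilibrium: P* = 9, Q* = 55.
Tax on sellers shifts supply to Qs = -8 + 7(P − 4) = -36 + 7P.
127 - 8P = -36 + 7P gives buyer price Pb = 163/15; sellers receive Ps = 163/15 − 4 = 103/15.
New quantity: Q = 127 − 8(163/15) = 601/15.
Buyer burden = 163/15 − 9 = 28/15; seller burden = 9 − 103/15 = 32/15.

Buyers bear 28/15, sellers bear 32/15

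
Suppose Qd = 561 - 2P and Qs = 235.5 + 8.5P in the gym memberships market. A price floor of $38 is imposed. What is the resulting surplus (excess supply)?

Surplus = 73.5

Equilibrium price would be P* = 31, so the floor at 38 binds.
At P = 38: Qd = 485, Qs = 558.5.
Surplus = 558.5 − 485 = 73.5.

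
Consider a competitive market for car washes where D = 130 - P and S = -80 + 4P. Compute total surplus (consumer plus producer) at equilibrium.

Total surplus = 4840

Equilibrium: 130 - P = -80 + 4P gives P* = 42, Q* = 88.
Demand choke price: P = 130; supply starts at P = 20.
CS = ½(130 − 42)(88) = 3872; PS = ½(42 − 20)(88) = 968.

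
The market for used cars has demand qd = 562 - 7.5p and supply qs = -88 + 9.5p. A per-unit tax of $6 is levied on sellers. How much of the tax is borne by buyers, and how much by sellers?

Pre-tax equilibrium: p* = 650/17, q* = 4679/17.
Tax on sellers shifts supply to qs = -88 + 9.5(p − 6) = -145 + 9.5p.
562 - 7.5p = -145 + 9.5p gives buyer price pb = 707/17; sellers receive ps = 707/17 − 6 = 605/17.
New quantity: q = 562 − 7.5(707/17) = 8503/34.
Buyer burden = 707/17 − 650/17 = 57/17; seller burden = 650/17 − 605/17 = 45/17.

Buyers bear 57/17, sellers bear 45/17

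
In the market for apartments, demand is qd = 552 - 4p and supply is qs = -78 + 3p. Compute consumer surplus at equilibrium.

Equilibrium: 552 - 4p = -78 + 3p gives p* = 90, q* = 192.
Demand choke price (qd = 0): p = 138.
CS = ½(138 − 90)(192) = 4608.

Consumer surplus = 4608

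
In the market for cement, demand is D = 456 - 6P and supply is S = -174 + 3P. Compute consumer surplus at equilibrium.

Consumer surplus = 108

Equilibrium: 456 - 6P = -174 + 3P gives P* = 70, Q* = 36.
Demand choke price (D = 0): P = 76.
CS = ½(76 − 70)(36) = 108.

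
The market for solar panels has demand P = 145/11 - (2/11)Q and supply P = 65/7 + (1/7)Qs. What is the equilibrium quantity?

Set the two price expressions equal: 145/11 - (2/11)Q = 65/7 + (1/7)Q.
300/77 = (25/77)Q, so Q* = 12.
P* = 145/11 − (2/11)(12) = 11.

Q* = 12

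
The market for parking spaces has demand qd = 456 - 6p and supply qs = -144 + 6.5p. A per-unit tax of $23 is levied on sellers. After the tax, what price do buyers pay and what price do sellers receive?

Pre-tax equilibrium: p* = 48, q* = 168.
Tax on sellers shifts supply to qs = -144 + 6.5(p − 23) = -293.5 + 6.5p.
456 - 6p = -293.5 + 6.5p gives buyer price pb = 59.96; sellers receive ps = 59.96 − 23 = 36.96.
New quantity: q = 456 − 6(59.96) = 96.24.

Buyers pay $59.96, sellers receive $36.96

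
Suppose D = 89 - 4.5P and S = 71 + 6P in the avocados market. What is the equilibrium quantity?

Set D = S: 89 - 4.5P = 71 + 6P.
18 = 10.5P, so P* = 12/7.
Q* = 89 − 4.5(12/7) = 569/7.

Q* = 569/7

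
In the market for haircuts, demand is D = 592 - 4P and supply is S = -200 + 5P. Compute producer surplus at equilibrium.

Producer surplus = 5760

Equilibrium: 592 - 4P = -200 + 5P gives P* = 88, Q* = 240.
Supply starts at P = 40 (where S = 0).
PS = ½(88 − 40)(240) = 5760.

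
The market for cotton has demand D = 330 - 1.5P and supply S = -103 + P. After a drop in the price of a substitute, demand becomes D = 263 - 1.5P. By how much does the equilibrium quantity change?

Original equilibrium: P* = 173.2, Q* = 70.2.
New equilibrium: 263 - 1.5P = -103 + P, so 366 = 2.5P and P' = 146.4; Q' = 263 − 1.5(146.4) = 43.4.
Change in quantity: 43.4 − 70.2 = -26.8.

ΔQ = -26.8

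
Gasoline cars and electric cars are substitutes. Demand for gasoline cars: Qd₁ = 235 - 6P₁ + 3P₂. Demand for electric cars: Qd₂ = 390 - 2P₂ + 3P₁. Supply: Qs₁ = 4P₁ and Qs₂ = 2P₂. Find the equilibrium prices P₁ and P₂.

Market 1: 235 - 6P₁ + 3P₂ = 4P₁ → 10P₁ - 3P₂ = 235.
Market 2: 4P₂ - 3P₁ = 390.
Eliminating P₂: 4×(1) + 3×(2) gives 31P₁ = 2110, so P₁ = 2110/31.
Back-substitute into (2): P₂ = (390 + 3×2110/31) / 4 = 4605/31.

P₁ = 2110/31, P₂ = 4605/31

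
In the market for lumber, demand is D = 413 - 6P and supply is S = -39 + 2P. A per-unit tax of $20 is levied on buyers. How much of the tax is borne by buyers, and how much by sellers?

Pre-tax equilibrium: P* = 56.5, Q* = 74.
Tax on buyers shifts demand to D = 413 − 6(P + 20) = 293 - 6P.
293 - 6P = -39 + 2P gives seller price Ps = 41.5; buyers pay Pb = 41.5 + 20 = 61.5.
New quantity: Q = 413 − 6(61.5) = 44.
Buyer burden = 61.5 − 56.5 = 5; seller burden = 56.5 − 41.5 = 15.

Buyers bear $5, sellers bear $15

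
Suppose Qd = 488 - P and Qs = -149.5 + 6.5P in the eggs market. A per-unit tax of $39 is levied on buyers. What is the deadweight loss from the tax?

Deadweight loss = 659.1

Pre-tax equilibrium: P* = 85, Q* = 403.
Tax on buyers shifts demand to Qd = 488 − 1(P + 39) = 449 - P.
449 - P = -149.5 + 6.5P gives seller price Ps = 79.8; buyers pay Pb = 79.8 + 39 = 118.8.
New quantity: Q = 488 − 1(118.8) = 369.2.
DWL = ½ × 39 × (403 − 369.2) = 659.1.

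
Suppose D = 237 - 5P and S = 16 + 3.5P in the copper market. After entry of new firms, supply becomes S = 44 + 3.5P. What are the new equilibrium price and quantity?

P' = 386/17, Q' = 2099/17

Original equilibrium: P* = 26, Q* = 107.
New equilibrium: 237 - 5P = 44 + 3.5P, so 193 = 8.5P and P' = 386/17; Q' = 237 − 5(386/17) = 2099/17.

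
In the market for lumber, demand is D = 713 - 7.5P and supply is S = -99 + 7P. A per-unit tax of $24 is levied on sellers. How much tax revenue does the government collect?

Pre-tax equilibrium: P* = 56, Q* = 293.
Tax on sellers shifts supply to S = -99 + 7(P − 24) = -267 + 7P.
713 - 7.5P = -267 + 7P gives buyer price Pb = 1960/29; sellers receive Ps = 1960/29 − 24 = 1264/29.
New quantity: Q = 713 − 7.5(1960/29) = 5977/29.
Revenue = 24 × 5977/29 = 143448/29.

Tax revenue = 143448/29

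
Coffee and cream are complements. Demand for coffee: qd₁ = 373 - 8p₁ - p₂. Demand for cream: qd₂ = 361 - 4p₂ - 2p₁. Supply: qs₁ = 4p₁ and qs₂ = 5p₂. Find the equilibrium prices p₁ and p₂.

Market 1: 373 - 8p₁ - p₂ = 4p₁ → 12p₁ + p₂ = 373.
Market 2: 9p₂ + 2p₁ = 361.
Eliminating p₂: 9×(1) − 1×(2) gives 106p₁ = 2996, so p₁ = 1498/53.
Back-substitute into (2): p₂ = (361 − 2×1498/53) / 9 = 1793/53.

p₁ = 1498/53, p₂ = 1793/53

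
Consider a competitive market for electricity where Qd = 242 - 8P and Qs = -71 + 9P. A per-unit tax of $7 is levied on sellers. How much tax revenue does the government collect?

Tax revenue = 7742/17

Pre-tax equilibrium: P* = 313/17, Q* = 1610/17.
Tax on sellers shifts supply to Qs = -71 + 9(P − 7) = -134 + 9P.
242 - 8P = -134 + 9P gives buyer price Pb = 376/17; sellers receive Ps = 376/17 − 7 = 257/17.
New quantity: Q = 242 − 8(376/17) = 1106/17.
Revenue = 7 × 1106/17 = 7742/17.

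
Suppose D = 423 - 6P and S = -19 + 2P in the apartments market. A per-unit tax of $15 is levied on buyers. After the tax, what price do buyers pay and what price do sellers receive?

Buyers pay $59, sellers receive $44

Pre-tax equilibrium: P* = 55.25, Q* = 91.5.
Tax on buyers shifts demand to D = 423 − 6(P + 15) = 333 - 6P.
333 - 6P = -19 + 2P gives seller price Ps = 44; buyers pay Pb = 44 + 15 = 59.
New quantity: Q = 423 − 6(59) = 69.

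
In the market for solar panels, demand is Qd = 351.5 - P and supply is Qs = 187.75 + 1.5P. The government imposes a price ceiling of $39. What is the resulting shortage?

Equilibrium price would be P* = 65.5, so the ceiling at 39 binds.
At P = 39: Qd = 351.5 − 1(39) = 312.5, Qs = 187.75 + 1.5(39) = 246.25.
Shortage = 312.5 − 246.25 = 66.25.

Shortage = 66.25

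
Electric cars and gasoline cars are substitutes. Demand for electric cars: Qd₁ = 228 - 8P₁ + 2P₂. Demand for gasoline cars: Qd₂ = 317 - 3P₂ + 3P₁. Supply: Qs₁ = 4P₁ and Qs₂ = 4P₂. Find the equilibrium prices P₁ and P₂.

P₁ = 1115/39, P₂ = 748/13

Market 1: 228 - 8P₁ + 2P₂ = 4P₁ → 12P₁ - 2P₂ = 228.
Market 2: 7P₂ - 3P₁ = 317.
Eliminating P₂: 7×(1) + 2×(2) gives 78P₁ = 2230, so P₁ = 1115/39.
Back-substitute into (2): P₂ = (317 + 3×1115/39) / 7 = 748/13.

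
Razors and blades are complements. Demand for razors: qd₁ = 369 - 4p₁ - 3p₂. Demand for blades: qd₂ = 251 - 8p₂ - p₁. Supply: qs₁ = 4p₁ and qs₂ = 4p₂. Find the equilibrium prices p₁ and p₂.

p₁ = 1225/31, p₂ = 1639/93

Market 1: 369 - 4p₁ - 3p₂ = 4p₁ → 8p₁ + 3p₂ = 369.
Market 2: 12p₂ + p₁ = 251.
Eliminating p₂: 12×(1) − 3×(2) gives 93p₁ = 3675, so p₁ = 1225/31.
Back-substitute into (2): p₂ = (251 − 1×1225/31) / 12 = 1639/93.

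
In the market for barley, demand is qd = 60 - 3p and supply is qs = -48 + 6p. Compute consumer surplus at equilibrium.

Equilibrium: 60 - 3p = -48 + 6p gives p* = 12, q* = 24.
Demand choke price (qd = 0): p = 20.
CS = ½(20 − 12)(24) = 96.

Consumer surplus = 96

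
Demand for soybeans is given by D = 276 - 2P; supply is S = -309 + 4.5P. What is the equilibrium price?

P* = 90

Set D = S: 276 - 2P = -309 + 4.5P.
585 = 6.5P, so P* = 90.
Q* = 276 − 2(90) = 96.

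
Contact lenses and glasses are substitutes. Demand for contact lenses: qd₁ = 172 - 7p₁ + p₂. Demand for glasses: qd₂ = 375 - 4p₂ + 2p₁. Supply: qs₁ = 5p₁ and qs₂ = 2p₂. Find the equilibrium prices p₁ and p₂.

Market 1: 172 - 7p₁ + p₂ = 5p₁ → 12p₁ - p₂ = 172.
Market 2: 6p₂ - 2p₁ = 375.
Eliminating p₂: 6×(1) + 1×(2) gives 70p₁ = 1407, so p₁ = 20.1.
Back-substitute into (2): p₂ = (375 + 2×20.1) / 6 = 69.2.

p₁ = 20.1, p₂ = 69.2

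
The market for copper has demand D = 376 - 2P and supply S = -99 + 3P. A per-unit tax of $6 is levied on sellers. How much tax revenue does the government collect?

Pre-tax equilibrium: P* = 95, Q* = 186.
Tax on sellers shifts supply to S = -99 + 3(P − 6) = -117 + 3P.
376 - 2P = -117 + 3P gives buyer price Pb = 98.6; sellers receive Ps = 98.6 − 6 = 92.6.
New quantity: Q = 376 − 2(98.6) = 178.8.
Revenue = 6 × 178.8 = 1072.8.

Tax revenue = 1072.8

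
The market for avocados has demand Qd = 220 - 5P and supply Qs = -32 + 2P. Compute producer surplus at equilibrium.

Equilibrium: 220 - 5P = -32 + 2P gives P* = 36, Q* = 40.
Supply starts at P = 16 (where Qs = 0).
PS = ½(36 − 16)(40) = 400.

Producer surplus = 400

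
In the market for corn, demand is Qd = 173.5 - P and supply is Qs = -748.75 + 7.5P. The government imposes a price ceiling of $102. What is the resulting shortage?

Equilibrium price would be P* = 108.5, so the ceiling at 102 binds.
At P = 102: Qd = 173.5 − 1(102) = 71.5, Qs = -748.75 + 7.5(102) = 16.25.
Shortage = 71.5 − 16.25 = 55.25.

Shortage = 55.25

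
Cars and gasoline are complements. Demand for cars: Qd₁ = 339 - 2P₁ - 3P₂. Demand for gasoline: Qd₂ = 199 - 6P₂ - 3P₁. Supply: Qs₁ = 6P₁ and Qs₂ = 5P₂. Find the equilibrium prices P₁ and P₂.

Market 1: 339 - 2P₁ - 3P₂ = 6P₁ → 8P₁ + 3P₂ = 339.
Market 2: 11P₂ + 3P₁ = 199.
Eliminating P₂: 11×(1) − 3×(2) gives 79P₁ = 3132, so P₁ = 3132/79.
Back-substitute into (2): P₂ = (199 − 3×3132/79) / 11 = 575/79.

P₁ = 3132/79, P₂ = 575/79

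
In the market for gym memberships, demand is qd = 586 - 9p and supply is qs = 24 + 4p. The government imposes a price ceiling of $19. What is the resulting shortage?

Shortage = 315

Equilibrium price would be p* = 562/13, so the ceiling at 19 binds.
At p = 19: qd = 586 − 9(19) = 415, qs = 24 + 4(19) = 100.
Shortage = 415 − 100 = 315.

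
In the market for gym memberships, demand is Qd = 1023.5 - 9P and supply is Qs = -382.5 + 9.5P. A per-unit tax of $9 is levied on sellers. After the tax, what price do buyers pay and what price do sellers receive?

Pre-tax equilibrium: P* = 76, Q* = 339.5.
Tax on sellers shifts supply to Qs = -382.5 + 9.5(P − 9) = -468 + 9.5P.
1023.5 - 9P = -468 + 9.5P gives buyer price Pb = 2983/37; sellers receive Ps = 2983/37 − 9 = 2650/37.
New quantity: Q = 1023.5 − 9(2983/37) = 22045/74.

Buyers pay 2983/37, sellers receive 2650/37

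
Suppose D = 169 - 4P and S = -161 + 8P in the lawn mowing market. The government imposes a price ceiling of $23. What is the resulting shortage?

Equilibrium price would be P* = 27.5, so the ceiling at 23 binds.
At P = 23: D = 169 − 4(23) = 77, S = -161 + 8(23) = 23.
Shortage = 77 − 23 = 54.

Shortage = 54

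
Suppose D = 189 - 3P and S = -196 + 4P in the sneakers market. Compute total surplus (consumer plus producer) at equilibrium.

Equilibrium: 189 - 3P = -196 + 4P gives P* = 55, Q* = 24.
Demand choke price: P = 63; supply starts at P = 49.
CS = ½(63 − 55)(24) = 96; PS = ½(55 − 49)(24) = 72.

Total surplus = 168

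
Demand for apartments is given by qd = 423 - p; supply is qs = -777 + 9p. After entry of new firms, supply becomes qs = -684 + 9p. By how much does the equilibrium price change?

Original equilibrium: p* = 120, q* = 303.
New equilibrium: 423 - p = -684 + 9p, so 1107 = 10p and p' = 110.7; q' = 423 − 1(110.7) = 312.3.
Change in price: 110.7 − 120 = -9.3.

Δp = -9.3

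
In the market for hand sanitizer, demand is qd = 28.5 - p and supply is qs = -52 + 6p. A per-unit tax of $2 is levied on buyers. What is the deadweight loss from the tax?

Pre-tax equilibrium: p* = 11.5, q* = 17.
Tax on buyers shifts demand to qd = 28.5 − 1(p + 2) = 26.5 - p.
26.5 - p = -52 + 6p gives seller price ps = 157/14; buyers pay pb = 157/14 + 2 = 185/14.
New quantity: q = 28.5 − 1(185/14) = 107/7.
DWL = ½ × 2 × (17 − 107/7) = 12/7.

Deadweight loss = 12/7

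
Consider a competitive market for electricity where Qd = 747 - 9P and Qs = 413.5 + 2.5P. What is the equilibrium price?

P* = 29

Set Qd = Qs: 747 - 9P = 413.5 + 2.5P.
333.5 = 11.5P, so P* = 29.
Q* = 747 − 9(29) = 486.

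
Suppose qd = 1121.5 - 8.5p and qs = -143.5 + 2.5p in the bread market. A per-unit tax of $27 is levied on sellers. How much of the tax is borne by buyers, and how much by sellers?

Buyers bear 135/22, sellers bear 459/22

Pre-tax equilibrium: p* = 115, q* = 144.
Tax on sellers shifts supply to qs = -143.5 + 2.5(p − 27) = -211 + 2.5p.
1121.5 - 8.5p = -211 + 2.5p gives buyer price pb = 2665/22; sellers receive ps = 2665/22 − 27 = 2071/22.
New quantity: q = 1121.5 − 8.5(2665/22) = 4041/44.
Buyer burden = 2665/22 − 115 = 135/22; seller burden = 115 − 2071/22 = 459/22.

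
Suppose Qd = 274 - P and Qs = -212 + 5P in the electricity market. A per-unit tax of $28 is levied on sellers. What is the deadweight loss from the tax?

Pre-tax equilibrium: P* = 81, Q* = 193.
Tax on sellers shifts supply to Qs = -212 + 5(P − 28) = -352 + 5P.
274 - P = -352 + 5P gives buyer price Pb = 313/3; sellers receive Ps = 313/3 − 28 = 229/3.
New quantity: Q = 274 − 1(313/3) = 509/3.
DWL = ½ × 28 × (193 − 509/3) = 980/3.

Deadweight loss = 980/3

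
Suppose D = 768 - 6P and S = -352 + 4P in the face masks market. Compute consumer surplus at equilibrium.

Equilibrium: 768 - 6P = -352 + 4P gives P* = 112, Q* = 96.
Demand choke price (D = 0): P = 128.
CS = ½(128 − 112)(96) = 768.

Consumer surplus = 768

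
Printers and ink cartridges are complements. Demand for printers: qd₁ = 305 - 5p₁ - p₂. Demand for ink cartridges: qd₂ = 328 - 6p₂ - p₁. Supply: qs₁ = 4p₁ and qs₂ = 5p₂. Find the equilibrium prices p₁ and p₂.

Market 1: 305 - 5p₁ - p₂ = 4p₁ → 9p₁ + p₂ = 305.
Market 2: 11p₂ + p₁ = 328.
Eliminating p₂: 11×(1) − 1×(2) gives 98p₁ = 3027, so p₁ = 3027/98.
Back-substitute into (2): p₂ = (328 − 1×3027/98) / 11 = 2647/98.

p₁ = 3027/98, p₂ = 2647/98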